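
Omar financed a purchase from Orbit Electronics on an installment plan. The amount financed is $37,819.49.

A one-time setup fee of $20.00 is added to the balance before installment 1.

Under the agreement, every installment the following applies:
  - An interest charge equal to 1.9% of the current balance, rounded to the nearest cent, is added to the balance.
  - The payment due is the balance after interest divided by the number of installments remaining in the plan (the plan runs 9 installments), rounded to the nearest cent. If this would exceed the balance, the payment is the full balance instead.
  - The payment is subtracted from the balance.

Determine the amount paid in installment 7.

$4,796.47

Installment 1: $37,839.49 +$718.95 interest = $38,558.44; pay $4,284.27 → $34,274.17
Installment 2: $34,274.17 +$651.21 interest = $34,925.38; pay $4,365.67 → $30,559.71
Installment 3: $30,559.71 +$580.63 interest = $31,140.34; pay $4,448.62 → $26,691.72
Installment 4: $26,691.72 +$507.14 interest = $27,198.86; pay $4,533.14 → $22,665.72
Installment 5: $22,665.72 +$430.65 interest = $23,096.37; pay $4,619.27 → $18,477.10
Installment 6: $18,477.10 +$351.06 interest = $18,828.16; pay $4,707.04 → $14,121.12
Installment 7: $14,121.12 +$268.30 interest = $14,389.42; pay $4,796.47 → $9,592.95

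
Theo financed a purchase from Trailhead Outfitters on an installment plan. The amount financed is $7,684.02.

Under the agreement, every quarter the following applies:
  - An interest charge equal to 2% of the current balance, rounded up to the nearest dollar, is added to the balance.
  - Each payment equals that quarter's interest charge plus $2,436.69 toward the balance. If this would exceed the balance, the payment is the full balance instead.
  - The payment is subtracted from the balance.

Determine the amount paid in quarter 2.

$2,541.69

# | Opening | Interest | Payment | End bal
1 | $7,684.02 | $154.00 | $2,590.69 | $5,247.33
2 | $5,247.33 | $105.00 | $2,541.69 | $2,810.64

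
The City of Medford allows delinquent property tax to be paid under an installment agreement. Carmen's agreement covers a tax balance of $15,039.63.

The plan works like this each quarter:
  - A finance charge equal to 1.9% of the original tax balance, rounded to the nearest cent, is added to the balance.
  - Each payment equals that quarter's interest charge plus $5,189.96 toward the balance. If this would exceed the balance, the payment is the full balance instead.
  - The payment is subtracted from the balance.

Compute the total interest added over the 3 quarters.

$857.25

Quarter 1: $15,039.63 +$285.75 interest = $15,325.38; pay $5,475.71 → $9,849.67
Quarter 2: $9,849.67 +$285.75 interest = $10,135.42; pay $5,475.71 → $4,659.71
Quarter 3: $4,659.71 +$285.75 interest = $4,945.46; pay $4,945.46 → $0.00
Total interest: $285.75 + $285.75 + $285.75 = $857.25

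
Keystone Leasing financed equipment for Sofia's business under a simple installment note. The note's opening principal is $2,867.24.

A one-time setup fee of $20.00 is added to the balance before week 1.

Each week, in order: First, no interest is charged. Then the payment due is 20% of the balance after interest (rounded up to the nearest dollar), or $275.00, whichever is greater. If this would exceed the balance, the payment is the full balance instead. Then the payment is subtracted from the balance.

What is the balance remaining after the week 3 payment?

Week 1: opening $2,887.24; payment $578.00; balance $2,309.24
Week 2: opening $2,309.24; payment $462.00; balance $1,847.24
Week 3: opening $1,847.24; payment $370.00; balance $1,477.24

$1,477.24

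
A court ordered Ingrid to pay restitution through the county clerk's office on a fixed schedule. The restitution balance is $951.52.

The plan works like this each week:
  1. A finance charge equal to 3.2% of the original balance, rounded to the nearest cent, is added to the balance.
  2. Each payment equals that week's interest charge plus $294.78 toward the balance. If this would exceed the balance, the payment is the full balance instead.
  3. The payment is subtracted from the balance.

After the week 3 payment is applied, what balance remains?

# | Opening | Interest | Payment | End bal
1 | $951.52 | $30.45 | $325.23 | $656.74
2 | $656.74 | $30.45 | $325.23 | $361.96
3 | $361.96 | $30.45 | $325.23 | $67.18

$67.18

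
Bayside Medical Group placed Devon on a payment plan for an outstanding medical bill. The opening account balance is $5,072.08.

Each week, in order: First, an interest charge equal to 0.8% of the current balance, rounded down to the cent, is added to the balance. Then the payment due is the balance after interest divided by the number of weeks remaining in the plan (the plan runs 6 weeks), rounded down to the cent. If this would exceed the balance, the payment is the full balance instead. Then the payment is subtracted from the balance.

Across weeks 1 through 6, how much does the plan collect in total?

$5,215.97

Week 1: opening $5,072.08; interest $40.57 → $5,112.65; payment $852.10; balance $4,260.55
Week 2: opening $4,260.55; interest $34.08 → $4,294.63; payment $858.92; balance $3,435.71
Week 3: opening $3,435.71; interest $27.48 → $3,463.19; payment $865.79; balance $2,597.40
Week 4: opening $2,597.40; interest $20.77 → $2,618.17; payment $872.72; balance $1,745.45
Week 5: opening $1,745.45; interest $13.96 → $1,759.41; payment $879.70; balance $879.71
Week 6: opening $879.71; interest $7.03 → $886.74; payment $886.74; balance $0.00
Total paid: $5,215.97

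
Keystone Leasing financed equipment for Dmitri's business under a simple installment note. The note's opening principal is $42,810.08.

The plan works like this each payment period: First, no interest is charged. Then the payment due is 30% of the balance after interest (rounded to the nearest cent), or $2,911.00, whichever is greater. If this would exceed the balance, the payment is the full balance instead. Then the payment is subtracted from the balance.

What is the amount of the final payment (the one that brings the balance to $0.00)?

$1,373.09

# | Opening | Payment | End bal
1 | $42,810.08 | $12,843.02 | $29,967.06
2 | $29,967.06 | $8,990.12 | $20,976.94
3 | $20,976.94 | $6,293.08 | $14,683.86
4 | $14,683.86 | $4,405.16 | $10,278.70
5 | $10,278.70 | $3,083.61 | $7,195.09
6 | $7,195.09 | $2,911.00 | $4,284.09
7 | $4,284.09 | $2,911.00 | $1,373.09
8 | $1,373.09 | $1,373.09 | $0.00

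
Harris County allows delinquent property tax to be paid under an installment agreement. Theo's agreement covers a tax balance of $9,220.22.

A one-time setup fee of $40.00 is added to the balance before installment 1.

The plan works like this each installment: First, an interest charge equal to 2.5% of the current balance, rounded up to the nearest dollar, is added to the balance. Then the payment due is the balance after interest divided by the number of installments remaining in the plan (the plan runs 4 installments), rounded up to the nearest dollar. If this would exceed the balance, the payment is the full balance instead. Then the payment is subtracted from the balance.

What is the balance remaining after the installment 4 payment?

$0.00

Installment 1: $9,260.22 +$232.00 interest = $9,492.22; pay $2,374.00 → $7,118.22
Installment 2: $7,118.22 +$178.00 interest = $7,296.22; pay $2,433.00 → $4,863.22
Installment 3: $4,863.22 +$122.00 interest = $4,985.22; pay $2,493.00 → $2,492.22
Installment 4: $2,492.22 +$63.00 interest = $2,555.22; pay $2,555.22 → $0.00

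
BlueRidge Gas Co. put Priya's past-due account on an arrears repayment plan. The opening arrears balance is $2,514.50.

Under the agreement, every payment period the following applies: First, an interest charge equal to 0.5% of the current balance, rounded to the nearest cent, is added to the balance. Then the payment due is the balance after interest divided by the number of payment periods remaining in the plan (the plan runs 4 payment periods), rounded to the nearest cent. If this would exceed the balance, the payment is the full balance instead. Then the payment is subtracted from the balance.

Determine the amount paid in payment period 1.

Payment period 1: opening $2,514.50; interest $12.57 → $2,527.07; payment $631.77; balance $1,895.30

$631.77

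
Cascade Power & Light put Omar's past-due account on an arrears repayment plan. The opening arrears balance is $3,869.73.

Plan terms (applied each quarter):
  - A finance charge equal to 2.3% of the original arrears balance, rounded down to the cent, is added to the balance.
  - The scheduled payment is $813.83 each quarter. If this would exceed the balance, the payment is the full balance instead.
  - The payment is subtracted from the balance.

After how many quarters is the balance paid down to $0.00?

# | Opening | Interest | Payment | End bal
1 | $3,869.73 | $89.00 | $813.83 | $3,144.90
2 | $3,144.90 | $89.00 | $813.83 | $2,420.07
3 | $2,420.07 | $89.00 | $813.83 | $1,695.24
4 | $1,695.24 | $89.00 | $813.83 | $970.41
5 | $970.41 | $89.00 | $813.83 | $245.58
6 | $245.58 | $89.00 | $334.58 | $0.00
Balance reaches $0.00 in quarter 6.

6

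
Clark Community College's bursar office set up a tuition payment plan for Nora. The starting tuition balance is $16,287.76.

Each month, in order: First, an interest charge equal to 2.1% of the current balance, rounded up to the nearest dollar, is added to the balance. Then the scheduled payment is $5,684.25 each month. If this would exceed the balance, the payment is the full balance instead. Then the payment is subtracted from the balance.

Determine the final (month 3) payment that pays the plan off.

$5,608.26

Month 1: opening $16,287.76; interest $343.00 → $16,630.76; payment $5,684.25; balance $10,946.51
Month 2: opening $10,946.51; interest $230.00 → $11,176.51; payment $5,684.25; balance $5,492.26
Month 3: opening $5,492.26; interest $116.00 → $5,608.26; payment $5,608.26; balance $0.00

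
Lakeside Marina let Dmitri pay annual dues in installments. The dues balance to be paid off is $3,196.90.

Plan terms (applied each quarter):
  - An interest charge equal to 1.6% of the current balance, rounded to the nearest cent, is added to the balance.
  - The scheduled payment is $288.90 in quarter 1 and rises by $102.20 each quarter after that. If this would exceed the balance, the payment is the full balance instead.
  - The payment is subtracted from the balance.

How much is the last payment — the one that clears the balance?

$148.36

Quarter 1: opening $3,196.90; interest $51.15 → $3,248.05; payment $288.90; balance $2,959.15
Quarter 2: opening $2,959.15; interest $47.35 → $3,006.50; payment $391.10; balance $2,615.40
Quarter 3: opening $2,615.40; interest $41.85 → $2,657.25; payment $493.30; balance $2,163.95
Quarter 4: opening $2,163.95; interest $34.62 → $2,198.57; payment $595.50; balance $1,603.07
Quarter 5: opening $1,603.07; interest $25.65 → $1,628.72; payment $697.70; balance $931.02
Quarter 6: opening $931.02; interest $14.90 → $945.92; payment $799.90; balance $146.02
Quarter 7: opening $146.02; interest $2.34 → $148.36; payment $148.36; balance $0.00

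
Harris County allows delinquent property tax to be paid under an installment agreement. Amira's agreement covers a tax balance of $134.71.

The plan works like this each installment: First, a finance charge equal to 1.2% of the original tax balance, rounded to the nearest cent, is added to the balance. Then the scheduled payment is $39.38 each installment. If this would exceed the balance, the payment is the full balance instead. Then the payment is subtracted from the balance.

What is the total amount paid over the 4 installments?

Installment 1: opening $134.71; interest $1.62 → $136.33; payment $39.38; balance $96.95
Installment 2: opening $96.95; interest $1.62 → $98.57; payment $39.38; balance $59.19
Installment 3: opening $59.19; interest $1.62 → $60.81; payment $39.38; balance $21.43
Installment 4: opening $21.43; interest $1.62 → $23.05; payment $23.05; balance $0.00
Total paid: $141.19

$141.19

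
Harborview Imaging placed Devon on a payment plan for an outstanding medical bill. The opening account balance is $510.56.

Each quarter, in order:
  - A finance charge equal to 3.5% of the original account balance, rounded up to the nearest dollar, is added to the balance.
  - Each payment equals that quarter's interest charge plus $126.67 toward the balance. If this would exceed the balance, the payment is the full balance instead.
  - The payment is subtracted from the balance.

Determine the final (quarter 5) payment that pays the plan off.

Quarter 1: $510.56 +$18.00 interest = $528.56; pay $144.67 → $383.89
Quarter 2: $383.89 +$18.00 interest = $401.89; pay $144.67 → $257.22
Quarter 3: $257.22 +$18.00 interest = $275.22; pay $144.67 → $130.55
Quarter 4: $130.55 +$18.00 interest = $148.55; pay $144.67 → $3.88
Quarter 5: $3.88 +$18.00 interest = $21.88; pay $21.88 → $0.00

$21.88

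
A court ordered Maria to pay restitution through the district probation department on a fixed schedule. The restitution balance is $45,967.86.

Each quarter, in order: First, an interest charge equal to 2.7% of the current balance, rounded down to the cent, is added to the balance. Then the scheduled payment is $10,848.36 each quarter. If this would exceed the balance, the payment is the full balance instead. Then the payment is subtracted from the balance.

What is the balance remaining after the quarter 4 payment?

Quarter 1: $45,967.86 +$1,241.13 interest = $47,208.99; pay $10,848.36 → $36,360.63
Quarter 2: $36,360.63 +$981.73 interest = $37,342.36; pay $10,848.36 → $26,494.00
Quarter 3: $26,494.00 +$715.33 interest = $27,209.33; pay $10,848.36 → $16,360.97
Quarter 4: $16,360.97 +$441.74 interest = $16,802.71; pay $10,848.36 → $5,954.35

$5,954.35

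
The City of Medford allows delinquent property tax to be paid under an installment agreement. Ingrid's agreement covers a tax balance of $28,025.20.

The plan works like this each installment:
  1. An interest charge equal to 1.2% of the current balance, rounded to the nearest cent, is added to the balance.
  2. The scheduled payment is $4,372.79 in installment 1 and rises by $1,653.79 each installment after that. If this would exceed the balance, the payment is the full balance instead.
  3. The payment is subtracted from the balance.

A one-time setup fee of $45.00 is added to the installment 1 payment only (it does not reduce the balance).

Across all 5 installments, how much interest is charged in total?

$991.63

Installment 1: $28,025.20 +$336.30 interest = $28,361.50; pay $4,372.79 (+ $45.00 fee) → $23,988.71
Installment 2: $23,988.71 +$287.86 interest = $24,276.57; pay $6,026.58 → $18,249.99
Installment 3: $18,249.99 +$219.00 interest = $18,468.99; pay $7,680.37 → $10,788.62
Installment 4: $10,788.62 +$129.46 interest = $10,918.08; pay $9,334.16 → $1,583.92
Installment 5: $1,583.92 +$19.01 interest = $1,602.93; pay $1,602.93 → $0.00
Total interest: $336.30 + $287.86 + $219.00 + $129.46 + $19.01 = $991.63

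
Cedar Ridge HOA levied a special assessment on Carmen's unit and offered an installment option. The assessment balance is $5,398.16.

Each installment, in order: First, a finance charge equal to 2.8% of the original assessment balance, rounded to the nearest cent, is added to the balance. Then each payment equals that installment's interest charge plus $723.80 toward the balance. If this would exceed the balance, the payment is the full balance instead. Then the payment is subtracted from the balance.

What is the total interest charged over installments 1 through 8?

$1,209.20

Installment 1: $5,398.16 +$151.15 interest = $5,549.31; pay $874.95 → $4,674.36
Installment 2: $4,674.36 +$151.15 interest = $4,825.51; pay $874.95 → $3,950.56
Installment 3: $3,950.56 +$151.15 interest = $4,101.71; pay $874.95 → $3,226.76
Installment 4: $3,226.76 +$151.15 interest = $3,377.91; pay $874.95 → $2,502.96
Installment 5: $2,502.96 +$151.15 interest = $2,654.11; pay $874.95 → $1,779.16
Installment 6: $1,779.16 +$151.15 interest = $1,930.31; pay $874.95 → $1,055.36
Installment 7: $1,055.36 +$151.15 interest = $1,206.51; pay $874.95 → $331.56
Installment 8: $331.56 +$151.15 interest = $482.71; pay $482.71 → $0.00
Total interest: $151.15 + $151.15 + $151.15 + $151.15 + $151.15 + $151.15 + $151.15 + $151.15 = $1,209.20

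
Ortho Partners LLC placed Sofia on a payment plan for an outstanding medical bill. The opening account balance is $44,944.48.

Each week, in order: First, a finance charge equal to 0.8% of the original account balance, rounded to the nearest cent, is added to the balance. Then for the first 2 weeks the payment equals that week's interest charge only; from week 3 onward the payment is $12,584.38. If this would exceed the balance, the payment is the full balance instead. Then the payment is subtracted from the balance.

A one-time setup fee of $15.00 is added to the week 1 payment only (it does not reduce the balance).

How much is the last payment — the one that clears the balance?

$8,629.58

Week 1: $44,944.48 +$359.56 interest = $45,304.04; pay $359.56 (+ $15.00 fee) → $44,944.48
Week 2: $44,944.48 +$359.56 interest = $45,304.04; pay $359.56 → $44,944.48
Week 3: $44,944.48 +$359.56 interest = $45,304.04; pay $12,584.38 → $32,719.66
Week 4: $32,719.66 +$359.56 interest = $33,079.22; pay $12,584.38 → $20,494.84
Week 5: $20,494.84 +$359.56 interest = $20,854.40; pay $12,584.38 → $8,270.02
Week 6: $8,270.02 +$359.56 interest = $8,629.58; pay $8,629.58 → $0.00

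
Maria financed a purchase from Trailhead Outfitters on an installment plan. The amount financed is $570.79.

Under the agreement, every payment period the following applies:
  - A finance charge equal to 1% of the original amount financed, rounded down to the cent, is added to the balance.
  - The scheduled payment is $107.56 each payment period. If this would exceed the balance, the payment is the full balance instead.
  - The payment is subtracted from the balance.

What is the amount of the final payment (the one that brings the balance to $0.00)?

Payment period 1: $570.79 +$5.70 interest = $576.49; pay $107.56 → $468.93
Payment period 2: $468.93 +$5.70 interest = $474.63; pay $107.56 → $367.07
Payment period 3: $367.07 +$5.70 interest = $372.77; pay $107.56 → $265.21
Payment period 4: $265.21 +$5.70 interest = $270.91; pay $107.56 → $163.35
Payment period 5: $163.35 +$5.70 interest = $169.05; pay $107.56 → $61.49
Payment period 6: $61.49 +$5.70 interest = $67.19; pay $67.19 → $0.00

$67.19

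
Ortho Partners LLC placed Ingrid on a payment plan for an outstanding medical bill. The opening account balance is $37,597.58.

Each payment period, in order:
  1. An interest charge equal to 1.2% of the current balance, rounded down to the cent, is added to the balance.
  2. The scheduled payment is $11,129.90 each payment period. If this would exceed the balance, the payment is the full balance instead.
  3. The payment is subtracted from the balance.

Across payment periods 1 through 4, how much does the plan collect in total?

Payment period 1: opening $37,597.58; interest $451.17 → $38,048.75; payment $11,129.90; balance $26,918.85
Payment period 2: opening $26,918.85; interest $323.02 → $27,241.87; payment $11,129.90; balance $16,111.97
Payment period 3: opening $16,111.97; interest $193.34 → $16,305.31; payment $11,129.90; balance $5,175.41
Payment period 4: opening $5,175.41; interest $62.10 → $5,237.51; payment $5,237.51; balance $0.00
Total paid: $38,627.21

$38,627.21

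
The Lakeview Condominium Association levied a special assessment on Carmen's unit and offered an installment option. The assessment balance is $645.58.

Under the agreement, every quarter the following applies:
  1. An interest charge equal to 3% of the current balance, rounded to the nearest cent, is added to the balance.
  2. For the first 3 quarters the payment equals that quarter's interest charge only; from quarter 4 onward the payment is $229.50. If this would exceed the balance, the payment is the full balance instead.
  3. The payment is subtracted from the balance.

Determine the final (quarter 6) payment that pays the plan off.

$225.58

# | Opening | Interest | Payment | End bal
1 | $645.58 | $19.37 | $19.37 | $645.58
2 | $645.58 | $19.37 | $19.37 | $645.58
3 | $645.58 | $19.37 | $19.37 | $645.58
4 | $645.58 | $19.37 | $229.50 | $435.45
5 | $435.45 | $13.06 | $229.50 | $219.01
6 | $219.01 | $6.57 | $225.58 | $0.00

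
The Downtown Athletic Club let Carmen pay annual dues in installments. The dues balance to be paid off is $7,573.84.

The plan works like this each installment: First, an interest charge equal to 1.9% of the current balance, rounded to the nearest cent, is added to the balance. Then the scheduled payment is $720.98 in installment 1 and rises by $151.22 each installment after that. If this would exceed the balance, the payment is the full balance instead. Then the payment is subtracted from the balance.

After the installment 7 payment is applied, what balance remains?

$18.50

Installment 1: $7,573.84 +$143.90 interest = $7,717.74; pay $720.98 → $6,996.76
Installment 2: $6,996.76 +$132.94 interest = $7,129.70; pay $872.20 → $6,257.50
Installment 3: $6,257.50 +$118.89 interest = $6,376.39; pay $1,023.42 → $5,352.97
Installment 4: $5,352.97 +$101.71 interest = $5,454.68; pay $1,174.64 → $4,280.04
Installment 5: $4,280.04 +$81.32 interest = $4,361.36; pay $1,325.86 → $3,035.50
Installment 6: $3,035.50 +$57.67 interest = $3,093.17; pay $1,477.08 → $1,616.09
Installment 7: $1,616.09 +$30.71 interest = $1,646.80; pay $1,628.30 → $18.50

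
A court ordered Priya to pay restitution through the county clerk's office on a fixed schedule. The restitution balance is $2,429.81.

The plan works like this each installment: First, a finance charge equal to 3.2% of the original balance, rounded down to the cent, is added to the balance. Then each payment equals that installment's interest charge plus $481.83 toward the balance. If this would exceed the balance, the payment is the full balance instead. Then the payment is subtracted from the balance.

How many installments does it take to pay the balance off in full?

# | Opening | Interest | Payment | End bal
1 | $2,429.81 | $77.75 | $559.58 | $1,947.98
2 | $1,947.98 | $77.75 | $559.58 | $1,466.15
3 | $1,466.15 | $77.75 | $559.58 | $984.32
4 | $984.32 | $77.75 | $559.58 | $502.49
5 | $502.49 | $77.75 | $559.58 | $20.66
6 | $20.66 | $77.75 | $98.41 | $0.00
Balance reaches $0.00 in installment 6.

6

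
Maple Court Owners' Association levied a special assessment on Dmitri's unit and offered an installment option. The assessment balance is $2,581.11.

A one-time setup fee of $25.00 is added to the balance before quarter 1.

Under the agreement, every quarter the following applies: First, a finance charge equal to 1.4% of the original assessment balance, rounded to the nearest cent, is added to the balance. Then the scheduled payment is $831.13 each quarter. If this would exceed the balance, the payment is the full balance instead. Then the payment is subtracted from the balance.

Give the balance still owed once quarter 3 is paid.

$221.14

Quarter 1: $2,606.11 +$36.14 interest = $2,642.25; pay $831.13 → $1,811.12
Quarter 2: $1,811.12 +$36.14 interest = $1,847.26; pay $831.13 → $1,016.13
Quarter 3: $1,016.13 +$36.14 interest = $1,052.27; pay $831.13 → $221.14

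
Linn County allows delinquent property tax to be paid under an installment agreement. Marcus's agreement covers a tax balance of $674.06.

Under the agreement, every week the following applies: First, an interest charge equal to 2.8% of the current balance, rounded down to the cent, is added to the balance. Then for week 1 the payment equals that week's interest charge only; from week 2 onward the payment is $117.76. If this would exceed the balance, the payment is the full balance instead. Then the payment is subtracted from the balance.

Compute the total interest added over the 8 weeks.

# | Opening | Interest | Payment | End bal
1 | $674.06 | $18.87 | $18.87 | $674.06
2 | $674.06 | $18.87 | $117.76 | $575.17
3 | $575.17 | $16.10 | $117.76 | $473.51
4 | $473.51 | $13.25 | $117.76 | $369.00
5 | $369.00 | $10.33 | $117.76 | $261.57
6 | $261.57 | $7.32 | $117.76 | $151.13
7 | $151.13 | $4.23 | $117.76 | $37.60
8 | $37.60 | $1.05 | $38.65 | $0.00
Total interest: $18.87 + $18.87 + $16.10 + $13.25 + $10.33 + $7.32 + $4.23 + $1.05 = $90.02

$90.02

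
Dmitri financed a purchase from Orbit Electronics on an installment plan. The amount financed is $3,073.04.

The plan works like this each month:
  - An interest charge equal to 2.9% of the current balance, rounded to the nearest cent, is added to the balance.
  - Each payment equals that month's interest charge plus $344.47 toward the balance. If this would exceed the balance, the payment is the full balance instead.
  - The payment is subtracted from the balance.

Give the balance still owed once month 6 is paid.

Month 1: $3,073.04 +$89.12 interest = $3,162.16; pay $433.59 → $2,728.57
Month 2: $2,728.57 +$79.13 interest = $2,807.70; pay $423.60 → $2,384.10
Month 3: $2,384.10 +$69.14 interest = $2,453.24; pay $413.61 → $2,039.63
Month 4: $2,039.63 +$59.15 interest = $2,098.78; pay $403.62 → $1,695.16
Month 5: $1,695.16 +$49.16 interest = $1,744.32; pay $393.63 → $1,350.69
Month 6: $1,350.69 +$39.17 interest = $1,389.86; pay $383.64 → $1,006.22

$1,006.22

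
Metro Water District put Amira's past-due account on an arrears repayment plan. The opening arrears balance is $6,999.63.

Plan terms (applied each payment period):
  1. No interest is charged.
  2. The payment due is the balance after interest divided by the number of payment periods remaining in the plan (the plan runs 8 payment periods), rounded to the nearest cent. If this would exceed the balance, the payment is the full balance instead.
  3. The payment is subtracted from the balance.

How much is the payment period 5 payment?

Payment period 1: opening $6,999.63; payment $874.95; balance $6,124.68
Payment period 2: opening $6,124.68; payment $874.95; balance $5,249.73
Payment period 3: opening $5,249.73; payment $874.96; balance $4,374.77
Payment period 4: opening $4,374.77; payment $874.95; balance $3,499.82
Payment period 5: opening $3,499.82; payment $874.96; balance $2,624.86

$874.96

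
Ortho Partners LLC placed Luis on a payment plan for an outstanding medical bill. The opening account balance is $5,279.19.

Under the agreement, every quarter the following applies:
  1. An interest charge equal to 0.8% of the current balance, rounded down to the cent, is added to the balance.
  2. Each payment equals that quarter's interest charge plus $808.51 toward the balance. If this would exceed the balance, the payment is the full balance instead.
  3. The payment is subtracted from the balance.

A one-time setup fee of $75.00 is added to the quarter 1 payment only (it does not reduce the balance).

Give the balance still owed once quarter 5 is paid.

Quarter 1: $5,279.19 +$42.23 interest = $5,321.42; pay $850.74 (+ $75.00 fee) → $4,470.68
Quarter 2: $4,470.68 +$35.76 interest = $4,506.44; pay $844.27 → $3,662.17
Quarter 3: $3,662.17 +$29.29 interest = $3,691.46; pay $837.80 → $2,853.66
Quarter 4: $2,853.66 +$22.82 interest = $2,876.48; pay $831.33 → $2,045.15
Quarter 5: $2,045.15 +$16.36 interest = $2,061.51; pay $824.87 → $1,236.64

$1,236.64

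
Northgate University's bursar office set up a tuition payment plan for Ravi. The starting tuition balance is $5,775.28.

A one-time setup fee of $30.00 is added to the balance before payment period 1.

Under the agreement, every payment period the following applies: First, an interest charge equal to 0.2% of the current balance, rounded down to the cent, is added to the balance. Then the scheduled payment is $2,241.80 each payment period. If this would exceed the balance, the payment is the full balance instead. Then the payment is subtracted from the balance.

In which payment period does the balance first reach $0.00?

Payment period 1: $5,805.28 +$11.61 interest = $5,816.89; pay $2,241.80 → $3,575.09
Payment period 2: $3,575.09 +$7.15 interest = $3,582.24; pay $2,241.80 → $1,340.44
Payment period 3: $1,340.44 +$2.68 interest = $1,343.12; pay $1,343.12 → $0.00
Balance reaches $0.00 in payment period 3.

3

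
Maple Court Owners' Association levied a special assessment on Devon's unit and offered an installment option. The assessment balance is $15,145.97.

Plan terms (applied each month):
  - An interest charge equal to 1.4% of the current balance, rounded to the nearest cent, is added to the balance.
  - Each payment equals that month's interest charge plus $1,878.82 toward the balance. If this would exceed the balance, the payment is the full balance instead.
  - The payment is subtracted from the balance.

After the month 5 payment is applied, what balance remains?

$5,751.87

Month 1: opening $15,145.97; interest $212.04 → $15,358.01; payment $2,090.86; balance $13,267.15
Month 2: opening $13,267.15; interest $185.74 → $13,452.89; payment $2,064.56; balance $11,388.33
Month 3: opening $11,388.33; interest $159.44 → $11,547.77; payment $2,038.26; balance $9,509.51
Month 4: opening $9,509.51; interest $133.13 → $9,642.64; payment $2,011.95; balance $7,630.69
Month 5: opening $7,630.69; interest $106.83 → $7,737.52; payment $1,985.65; balance $5,751.87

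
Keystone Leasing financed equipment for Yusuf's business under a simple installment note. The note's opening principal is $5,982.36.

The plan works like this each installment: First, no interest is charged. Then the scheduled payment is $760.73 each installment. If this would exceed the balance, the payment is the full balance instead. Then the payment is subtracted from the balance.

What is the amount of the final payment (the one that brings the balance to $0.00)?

$657.25

Installment 1: $5,982.36 − $760.73 → $5,221.63
Installment 2: $5,221.63 − $760.73 → $4,460.90
Installment 3: $4,460.90 − $760.73 → $3,700.17
Installment 4: $3,700.17 − $760.73 → $2,939.44
Installment 5: $2,939.44 − $760.73 → $2,178.71
Installment 6: $2,178.71 − $760.73 → $1,417.98
Installment 7: $1,417.98 − $760.73 → $657.25
Installment 8: $657.25 − $657.25 → $0.00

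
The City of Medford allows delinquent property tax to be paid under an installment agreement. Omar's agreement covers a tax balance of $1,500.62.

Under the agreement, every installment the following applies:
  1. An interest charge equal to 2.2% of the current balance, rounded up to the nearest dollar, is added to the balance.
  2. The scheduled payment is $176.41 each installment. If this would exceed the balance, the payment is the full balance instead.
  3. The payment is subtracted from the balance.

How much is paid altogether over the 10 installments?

# | Opening | Interest | Payment | End bal
1 | $1,500.62 | $34.00 | $176.41 | $1,358.21
2 | $1,358.21 | $30.00 | $176.41 | $1,211.80
3 | $1,211.80 | $27.00 | $176.41 | $1,062.39
4 | $1,062.39 | $24.00 | $176.41 | $909.98
5 | $909.98 | $21.00 | $176.41 | $754.57
6 | $754.57 | $17.00 | $176.41 | $595.16
7 | $595.16 | $14.00 | $176.41 | $432.75
8 | $432.75 | $10.00 | $176.41 | $266.34
9 | $266.34 | $6.00 | $176.41 | $95.93
10 | $95.93 | $3.00 | $98.93 | $0.00
Total paid: $1,686.62

$1,686.62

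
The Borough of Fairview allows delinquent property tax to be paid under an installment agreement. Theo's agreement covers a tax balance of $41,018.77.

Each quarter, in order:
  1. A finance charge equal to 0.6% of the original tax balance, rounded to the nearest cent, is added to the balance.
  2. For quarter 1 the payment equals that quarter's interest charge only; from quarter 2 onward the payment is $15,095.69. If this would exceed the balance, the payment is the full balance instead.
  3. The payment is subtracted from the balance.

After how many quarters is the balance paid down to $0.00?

Quarter 1: opening $41,018.77; interest $246.11 → $41,264.88; payment $246.11; balance $41,018.77
Quarter 2: opening $41,018.77; interest $246.11 → $41,264.88; payment $15,095.69; balance $26,169.19
Quarter 3: opening $26,169.19; interest $246.11 → $26,415.30; payment $15,095.69; balance $11,319.61
Quarter 4: opening $11,319.61; interest $246.11 → $11,565.72; payment $11,565.72; balance $0.00
Balance reaches $0.00 in quarter 4.

4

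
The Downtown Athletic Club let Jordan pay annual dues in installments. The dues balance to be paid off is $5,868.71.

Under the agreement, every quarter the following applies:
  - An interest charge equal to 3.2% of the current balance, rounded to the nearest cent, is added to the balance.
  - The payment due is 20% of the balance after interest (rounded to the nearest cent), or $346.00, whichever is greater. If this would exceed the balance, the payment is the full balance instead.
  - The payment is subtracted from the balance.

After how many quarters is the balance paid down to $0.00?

12

# | Opening | Interest | Payment | End bal
1 | $5,868.71 | $187.80 | $1,211.30 | $4,845.21
2 | $4,845.21 | $155.05 | $1,000.05 | $4,000.21
3 | $4,000.21 | $128.01 | $825.64 | $3,302.58
4 | $3,302.58 | $105.68 | $681.65 | $2,726.61
5 | $2,726.61 | $87.25 | $562.77 | $2,251.09
6 | $2,251.09 | $72.03 | $464.62 | $1,858.50
7 | $1,858.50 | $59.47 | $383.59 | $1,534.38
8 | $1,534.38 | $49.10 | $346.00 | $1,237.48
9 | $1,237.48 | $39.60 | $346.00 | $931.08
10 | $931.08 | $29.79 | $346.00 | $614.87
11 | $614.87 | $19.68 | $346.00 | $288.55
12 | $288.55 | $9.23 | $297.78 | $0.00
Balance reaches $0.00 in quarter 12.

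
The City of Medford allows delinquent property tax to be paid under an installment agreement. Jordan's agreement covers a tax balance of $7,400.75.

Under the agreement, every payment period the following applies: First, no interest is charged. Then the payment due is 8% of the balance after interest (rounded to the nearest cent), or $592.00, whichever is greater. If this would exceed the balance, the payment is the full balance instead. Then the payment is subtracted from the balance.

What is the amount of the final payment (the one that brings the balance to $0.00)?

# | Opening | Payment | End bal
1 | $7,400.75 | $592.06 | $6,808.69
2 | $6,808.69 | $592.00 | $6,216.69
3 | $6,216.69 | $592.00 | $5,624.69
4 | $5,624.69 | $592.00 | $5,032.69
5 | $5,032.69 | $592.00 | $4,440.69
6 | $4,440.69 | $592.00 | $3,848.69
7 | $3,848.69 | $592.00 | $3,256.69
8 | $3,256.69 | $592.00 | $2,664.69
9 | $2,664.69 | $592.00 | $2,072.69
10 | $2,072.69 | $592.00 | $1,480.69
11 | $1,480.69 | $592.00 | $888.69
12 | $888.69 | $592.00 | $296.69
13 | $296.69 | $296.69 | $0.00

$296.69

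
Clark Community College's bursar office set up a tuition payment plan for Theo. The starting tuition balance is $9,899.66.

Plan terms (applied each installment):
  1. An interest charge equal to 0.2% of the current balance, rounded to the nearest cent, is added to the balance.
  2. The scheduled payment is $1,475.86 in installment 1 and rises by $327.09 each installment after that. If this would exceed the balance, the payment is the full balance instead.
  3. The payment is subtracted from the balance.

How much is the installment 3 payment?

Installment 1: opening $9,899.66; interest $19.80 → $9,919.46; payment $1,475.86; balance $8,443.60
Installment 2: opening $8,443.60; interest $16.89 → $8,460.49; payment $1,802.95; balance $6,657.54
Installment 3: opening $6,657.54; interest $13.32 → $6,670.86; payment $2,130.04; balance $4,540.82

$2,130.04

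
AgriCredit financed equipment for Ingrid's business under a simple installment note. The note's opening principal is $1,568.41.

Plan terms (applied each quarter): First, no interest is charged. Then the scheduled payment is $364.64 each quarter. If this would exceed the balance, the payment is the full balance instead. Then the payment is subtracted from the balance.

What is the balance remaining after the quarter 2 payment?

$839.13

Quarter 1: $1,568.41 − $364.64 → $1,203.77
Quarter 2: $1,203.77 − $364.64 → $839.13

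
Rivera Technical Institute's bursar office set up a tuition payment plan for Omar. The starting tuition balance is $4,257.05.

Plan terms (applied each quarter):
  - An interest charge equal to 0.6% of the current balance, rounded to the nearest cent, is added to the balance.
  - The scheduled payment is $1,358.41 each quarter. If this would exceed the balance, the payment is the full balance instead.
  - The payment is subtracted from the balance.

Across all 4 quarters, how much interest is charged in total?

$54.00

# | Opening | Interest | Payment | End bal
1 | $4,257.05 | $25.54 | $1,358.41 | $2,924.18
2 | $2,924.18 | $17.55 | $1,358.41 | $1,583.32
3 | $1,583.32 | $9.50 | $1,358.41 | $234.41
4 | $234.41 | $1.41 | $235.82 | $0.00
Total interest: $25.54 + $17.55 + $9.50 + $1.41 = $54.00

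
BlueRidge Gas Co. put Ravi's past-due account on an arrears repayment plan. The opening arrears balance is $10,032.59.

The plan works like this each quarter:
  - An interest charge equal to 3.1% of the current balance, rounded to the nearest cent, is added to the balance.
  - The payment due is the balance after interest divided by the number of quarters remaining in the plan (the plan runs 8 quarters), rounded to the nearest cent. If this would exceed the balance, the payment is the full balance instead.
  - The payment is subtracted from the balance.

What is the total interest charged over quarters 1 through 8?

$1,505.62

Quarter 1: opening $10,032.59; interest $311.01 → $10,343.60; payment $1,292.95; balance $9,050.65
Quarter 2: opening $9,050.65; interest $280.57 → $9,331.22; payment $1,333.03; balance $7,998.19
Quarter 3: opening $7,998.19; interest $247.94 → $8,246.13; payment $1,374.36; balance $6,871.77
Quarter 4: opening $6,871.77; interest $213.02 → $7,084.79; payment $1,416.96; balance $5,667.83
Quarter 5: opening $5,667.83; interest $175.70 → $5,843.53; payment $1,460.88; balance $4,382.65
Quarter 6: opening $4,382.65; interest $135.86 → $4,518.51; payment $1,506.17; balance $3,012.34
Quarter 7: opening $3,012.34; interest $93.38 → $3,105.72; payment $1,552.86; balance $1,552.86
Quarter 8: opening $1,552.86; interest $48.14 → $1,601.00; payment $1,601.00; balance $0.00
Total interest: $311.01 + $280.57 + $247.94 + $213.02 + $175.70 + $135.86 + $93.38 + $48.14 = $1,505.62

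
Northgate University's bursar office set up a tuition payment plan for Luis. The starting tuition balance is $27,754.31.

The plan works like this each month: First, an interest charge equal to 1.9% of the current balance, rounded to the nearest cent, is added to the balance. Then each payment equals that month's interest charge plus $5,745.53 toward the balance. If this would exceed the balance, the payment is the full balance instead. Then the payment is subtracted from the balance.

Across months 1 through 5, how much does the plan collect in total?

Month 1: opening $27,754.31; interest $527.33 → $28,281.64; payment $6,272.86; balance $22,008.78
Month 2: opening $22,008.78; interest $418.17 → $22,426.95; payment $6,163.70; balance $16,263.25
Month 3: opening $16,263.25; interest $309.00 → $16,572.25; payment $6,054.53; balance $10,517.72
Month 4: opening $10,517.72; interest $199.84 → $10,717.56; payment $5,945.37; balance $4,772.19
Month 5: opening $4,772.19; interest $90.67 → $4,862.86; payment $4,862.86; balance $0.00
Total paid: $29,299.32

$29,299.32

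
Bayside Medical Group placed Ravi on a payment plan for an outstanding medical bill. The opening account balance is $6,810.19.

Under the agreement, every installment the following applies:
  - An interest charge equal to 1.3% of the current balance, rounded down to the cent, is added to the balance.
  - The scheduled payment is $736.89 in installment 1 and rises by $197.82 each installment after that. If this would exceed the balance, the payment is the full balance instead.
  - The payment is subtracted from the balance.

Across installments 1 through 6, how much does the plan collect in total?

$7,160.78

Installment 1: opening $6,810.19; interest $88.53 → $6,898.72; payment $736.89; balance $6,161.83
Installment 2: opening $6,161.83; interest $80.10 → $6,241.93; payment $934.71; balance $5,307.22
Installment 3: opening $5,307.22; interest $68.99 → $5,376.21; payment $1,132.53; balance $4,243.68
Installment 4: opening $4,243.68; interest $55.16 → $4,298.84; payment $1,330.35; balance $2,968.49
Installment 5: opening $2,968.49; interest $38.59 → $3,007.08; payment $1,528.17; balance $1,478.91
Installment 6: opening $1,478.91; interest $19.22 → $1,498.13; payment $1,498.13; balance $0.00
Total paid: $7,160.78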